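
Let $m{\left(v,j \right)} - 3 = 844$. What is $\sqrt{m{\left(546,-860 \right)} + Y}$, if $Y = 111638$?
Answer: $\sqrt{112485} \approx 335.39$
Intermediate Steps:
$m{\left(v,j \right)} = 847$ ($m{\left(v,j \right)} = 3 + 844 = 847$)
$\sqrt{m{\left(546,-860 \right)} + Y} = \sqrt{847 + 111638} = \sqrt{112485}$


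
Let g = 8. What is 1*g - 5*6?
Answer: -22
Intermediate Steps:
1*g - 5*6 = 1*8 - 5*6 = 8 - 30 = -22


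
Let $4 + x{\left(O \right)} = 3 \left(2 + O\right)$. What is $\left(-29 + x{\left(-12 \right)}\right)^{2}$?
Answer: $3969$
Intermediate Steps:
$x{\left(O \right)} = 2 + 3 O$ ($x{\left(O \right)} = -4 + 3 \left(2 + O\right) = -4 + \left(6 + 3 O\right) = 2 + 3 O$)
$\left(-29 + x{\left(-12 \right)}\right)^{2} = \left(-29 + \left(2 + 3 \left(-12\right)\right)\right)^{2} = \left(-29 + \left(2 - 36\right)\right)^{2} = \left(-29 - 34\right)^{2} = \left(-63\right)^{2} = 3969$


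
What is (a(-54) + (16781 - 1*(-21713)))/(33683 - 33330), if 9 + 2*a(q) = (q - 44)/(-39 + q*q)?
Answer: 31638355/290166 ≈ 109.04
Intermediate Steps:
a(q) = -9/2 + (-44 + q)/(2*(-39 + q²)) (a(q) = -9/2 + ((q - 44)/(-39 + q*q))/2 = -9/2 + ((-44 + q)/(-39 + q²))/2 = -9/2 + (-44 + q)/(2*(-39 + q²)))
(a(-54) + (16781 - 1*(-21713)))/(33683 - 33330) = ((307 - 54 - 9*(-54)²)/(2*(-39 + (-54)²)) + (16781 - 1*(-21713)))/(33683 - 33330) = ((307 - 54 - 9*2916)/(2*(-39 + 2916)) + (16781 + 21713))/353 = ((½)*(307 - 54 - 26244)/2877 + 38494)*(1/353) = ((½)*(1/2877)*(-25991) + 38494)*(1/353) = (-3713/822 + 38494)*(1/353) = (31638355/822)*(1/353) = 31638355/290166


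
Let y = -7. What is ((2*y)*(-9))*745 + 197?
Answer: 94067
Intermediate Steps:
((2*y)*(-9))*745 + 197 = ((2*(-7))*(-9))*745 + 197 = -14*(-9)*745 + 197 = 126*745 + 197 = 93870 + 197 = 94067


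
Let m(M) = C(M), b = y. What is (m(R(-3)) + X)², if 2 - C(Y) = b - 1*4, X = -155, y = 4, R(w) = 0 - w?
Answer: 23409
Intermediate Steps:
R(w) = -w
b = 4
C(Y) = 2 (C(Y) = 2 - (4 - 1*4) = 2 - (4 - 4) = 2 - 1*0 = 2 + 0 = 2)
m(M) = 2
(m(R(-3)) + X)² = (2 - 155)² = (-153)² = 23409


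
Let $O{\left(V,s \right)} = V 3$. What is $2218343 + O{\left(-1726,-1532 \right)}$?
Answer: $2213165$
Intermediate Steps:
$O{\left(V,s \right)} = 3 V$
$2218343 + O{\left(-1726,-1532 \right)} = 2218343 + 3 \left(-1726\right) = 2218343 - 5178 = 2213165$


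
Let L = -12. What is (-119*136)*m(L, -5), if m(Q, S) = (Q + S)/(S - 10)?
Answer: -275128/15 ≈ -18342.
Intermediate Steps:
m(Q, S) = (Q + S)/(-10 + S)
(-119*136)*m(L, -5) = (-119*136)*((-12 - 5)/(-10 - 5)) = -16184*(-17)/(-15) = -(-16184)*(-17)/15 = -16184*17/15 = -275128/15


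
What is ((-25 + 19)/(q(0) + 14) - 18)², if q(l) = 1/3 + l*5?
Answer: 627264/1849 ≈ 339.25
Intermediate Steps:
q(l) = ⅓ + 5*l
((-25 + 19)/(q(0) + 14) - 18)² = ((-25 + 19)/((⅓ + 5*0) + 14) - 18)² = (-6/((⅓ + 0) + 14) - 18)² = (-6/(⅓ + 14) - 18)² = (-6/43/3 - 18)² = (-6*3/43 - 18)² = (-18/43 - 18)² = (-792/43)² = 627264/1849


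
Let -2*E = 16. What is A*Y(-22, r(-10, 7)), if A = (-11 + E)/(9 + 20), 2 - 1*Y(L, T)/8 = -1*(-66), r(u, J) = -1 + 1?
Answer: 9728/29 ≈ 335.45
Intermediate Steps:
r(u, J) = 0
Y(L, T) = -512 (Y(L, T) = 16 - (-8)*(-66) = 16 - 8*66 = 16 - 528 = -512)
E = -8 (E = -1/2*16 = -8)
A = -19/29 (A = (-11 - 8)/(9 + 20) = -19/29 ≈ -0.65517)
A*Y(-22, r(-10, 7)) = -19/29*(-512) = 9728/29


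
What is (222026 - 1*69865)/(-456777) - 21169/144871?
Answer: -31713228544/66173740767 ≈ -0.47924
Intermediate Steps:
(222026 - 1*69865)/(-456777) - 21169/144871 = (222026 - 69865)*(-1/456777) - 21169*1/144871 = 152161*(-1/456777) - 21169/144871 = -152161/456777 - 21169/144871 = -31713228544/66173740767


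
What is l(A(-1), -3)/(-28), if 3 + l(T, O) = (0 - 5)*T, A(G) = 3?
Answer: 9/14 ≈ 0.64286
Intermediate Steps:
l(T, O) = -3 - 5*T (l(T, O) = -3 + (0 - 5)*T = -3 - 5*T)
l(A(-1), -3)/(-28) = (-3 - 5*3)/(-28) = (-3 - 15)*(-1/28) = -18*(-1/28) = 9/14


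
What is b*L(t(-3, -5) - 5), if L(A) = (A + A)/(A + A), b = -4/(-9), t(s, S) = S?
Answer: 4/9 ≈ 0.44444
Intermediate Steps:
b = 4/9 (b = -4*(-⅑) = 4/9 ≈ 0.44444)
L(A) = 1 (L(A) = (2*A)/((2*A)) = (2*A)*(1/(2*A)) = 1)
b*L(t(-3, -5) - 5) = (4/9)*1 = 4/9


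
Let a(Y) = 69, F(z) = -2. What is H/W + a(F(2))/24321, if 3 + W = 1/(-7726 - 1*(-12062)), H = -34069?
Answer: 1197592151849/105447749 ≈ 11357.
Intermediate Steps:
W = -13007/4336 (W = -3 + 1/(-7726 - 1*(-12062)) = -3 + 1/(-7726 + 12062) = -3 + 1/4336 = -13007/4336 ≈ -2.9998)
H/W + a(F(2))/24321 = -34069/(-13007/4336) + 69/24321 = -34069*(-4336/13007) + 69*(1/24321) = 147723184/13007 + 23/8107 = 1197592151849/105447749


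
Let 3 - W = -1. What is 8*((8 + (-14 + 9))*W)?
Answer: 96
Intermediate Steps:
W = 4 (W = 3 - 1*(-1) = 3 + 1 = 4)
8*((8 + (-14 + 9))*W) = 8*((8 + (-14 + 9))*4) = 8*((8 - 5)*4) = 8*(3*4) = 8*12 = 96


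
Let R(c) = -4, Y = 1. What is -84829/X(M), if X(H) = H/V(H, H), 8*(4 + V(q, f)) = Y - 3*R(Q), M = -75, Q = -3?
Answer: -1611751/600 ≈ -2686.3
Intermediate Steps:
V(q, f) = -19/8 (V(q, f) = -4 + (1 - 3*(-4))/8 = -4 + (1 + 12)/8 = -4 + (⅛)*13 = -4 + 13/8 = -19/8)
X(H) = -8*H/19 (X(H) = H/(-19/8) = H*(-8/19) = -8*H/19)
-84829/X(M) = -84829/((-8/19*(-75))) = -84829/600/19 = -84829*19/600 = -1611751/600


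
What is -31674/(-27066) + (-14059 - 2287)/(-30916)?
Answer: 118471185/69731038 ≈ 1.6990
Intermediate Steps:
-31674/(-27066) + (-14059 - 2287)/(-30916) = -31674*(-1/27066) - 16346*(-1/30916) = 5279/4511 + 8173/15458 = 118471185/69731038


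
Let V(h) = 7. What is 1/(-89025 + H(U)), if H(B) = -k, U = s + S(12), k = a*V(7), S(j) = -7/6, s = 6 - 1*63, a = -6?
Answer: -1/88983 ≈ -1.1238e-5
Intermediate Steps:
s = -57 (s = 6 - 63 = -57)
S(j) = -7/6 (S(j) = -7*1/6 = -7/6)
k = -42 (k = -6*7 = -42)
U = -349/6 (U = -57 - 7/6 = -349/6 ≈ -58.167)
H(B) = 42 (H(B) = -1*(-42) = 42)
1/(-89025 + H(U)) = 1/(-89025 + 42) = 1/(-88983) = -1/88983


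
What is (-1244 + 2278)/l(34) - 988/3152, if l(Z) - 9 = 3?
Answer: 202957/2364 ≈ 85.853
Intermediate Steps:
l(Z) = 12 (l(Z) = 9 + 3 = 12)
(-1244 + 2278)/l(34) - 988/3152 = (-1244 + 2278)/12 - 988/3152 = 1034*(1/12) - 988*1/3152 = 517/6 - 247/788 = 202957/2364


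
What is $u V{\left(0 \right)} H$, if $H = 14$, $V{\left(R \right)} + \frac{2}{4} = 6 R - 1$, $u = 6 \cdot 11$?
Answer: $-1386$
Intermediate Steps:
$u = 66$
$V{\left(R \right)} = - \frac{3}{2} + 6 R$ ($V{\left(R \right)} = - \frac{1}{2} + \left(6 R - 1\right) = - \frac{1}{2} + \left(-1 + 6 R\right) = - \frac{3}{2} + 6 R$)
$u V{\left(0 \right)} H = 66 \left(- \frac{3}{2} + 6 \cdot 0\right) 14 = 66 \left(- \frac{3}{2} + 0\right) 14 = 66 \left(- \frac{3}{2}\right) 14 = \left(-99\right) 14 = -1386$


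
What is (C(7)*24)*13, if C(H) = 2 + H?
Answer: 2808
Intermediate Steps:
(C(7)*24)*13 = ((2 + 7)*24)*13 = (9*24)*13 = 216*13 = 2808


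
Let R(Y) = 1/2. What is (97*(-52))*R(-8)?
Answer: -2522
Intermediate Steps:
R(Y) = ½ (R(Y) = 1*(½) = ½)
(97*(-52))*R(-8) = (97*(-52))*(½) = -5044*½ = -2522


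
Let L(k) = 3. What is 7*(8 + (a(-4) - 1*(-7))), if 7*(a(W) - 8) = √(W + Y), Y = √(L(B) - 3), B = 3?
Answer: 161 + 2*I ≈ 161.0 + 2.0*I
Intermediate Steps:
Y = 0 (Y = √(3 - 3) = √0 = 0)
a(W) = 8 + √W/7 (a(W) = 8 + √(W + 0)/7 = 8 + √W/7)
7*(8 + (a(-4) - 1*(-7))) = 7*(8 + ((8 + √(-4)/7) - 1*(-7))) = 7*(8 + ((8 + (2*I)/7) + 7)) = 7*(8 + ((8 + 2*I/7) + 7)) = 7*(8 + (15 + 2*I/7)) = 7*(23 + 2*I/7) = 161 + 2*I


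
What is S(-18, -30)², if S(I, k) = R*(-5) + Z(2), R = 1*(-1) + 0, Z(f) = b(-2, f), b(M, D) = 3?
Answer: 64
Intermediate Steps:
Z(f) = 3
R = -1 (R = -1 + 0 = -1)
S(I, k) = 8 (S(I, k) = -1*(-5) + 3 = 5 + 3 = 8)
S(-18, -30)² = 8² = 64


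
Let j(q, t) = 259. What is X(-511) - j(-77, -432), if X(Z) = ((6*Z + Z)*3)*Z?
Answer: 5483282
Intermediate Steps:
X(Z) = 21*Z² (X(Z) = ((7*Z)*3)*Z = (21*Z)*Z = 21*Z²)
X(-511) - j(-77, -432) = 21*(-511)² - 1*259 = 21*261121 - 259 = 5483541 - 259 = 5483282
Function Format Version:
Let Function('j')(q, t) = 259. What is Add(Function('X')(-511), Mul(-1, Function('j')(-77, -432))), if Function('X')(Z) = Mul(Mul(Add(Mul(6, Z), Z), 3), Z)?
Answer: 5483282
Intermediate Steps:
Function('X')(Z) = Mul(21, Pow(Z, 2)) (Function('X')(Z) = Mul(Mul(Mul(7, Z), 3), Z) = Mul(Mul(21, Z), Z) = Mul(21, Pow(Z, 2)))
Add(Function('X')(-511), Mul(-1, Function('j')(-77, -432))) = Add(Mul(21, Pow(-511, 2)), Mul(-1, 259)) = Add(Mul(21, 261121), -259) = Add(5483541, -259) = 5483282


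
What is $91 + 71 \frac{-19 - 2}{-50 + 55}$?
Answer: $- \frac{1036}{5} \approx -207.2$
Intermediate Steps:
$91 + 71 \frac{-19 - 2}{-50 + 55} = 91 + 71 \left(- \frac{21}{5}\right) = 91 - \frac{1491}{5} = - \frac{1036}{5}$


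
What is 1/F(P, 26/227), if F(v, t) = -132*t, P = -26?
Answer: -227/3432 ≈ -0.066142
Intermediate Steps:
1/F(P, 26/227) = 1/(-3432/227) = -227/3432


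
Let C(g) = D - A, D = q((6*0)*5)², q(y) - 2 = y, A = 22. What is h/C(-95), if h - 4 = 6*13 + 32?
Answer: -19/3 ≈ -6.3333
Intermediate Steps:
q(y) = 2 + y
D = 4 (D = (2 + (6*0)*5)² = (2 + 0*5)² = (2 + 0)² = 2² = 4)
h = 114 (h = 4 + (6*13 + 32) = 4 + (78 + 32) = 4 + 110 = 114)
C(g) = -18 (C(g) = 4 - 1*22 = 4 - 22 = -18)
h/C(-95) = 114/(-18) = 114*(-1/18) = -19/3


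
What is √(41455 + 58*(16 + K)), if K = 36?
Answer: √44471 ≈ 210.88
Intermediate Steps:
√(41455 + 58*(16 + K)) = √(41455 + 58*(16 + 36)) = √(41455 + 58*52) = √(41455 + 3016) = √44471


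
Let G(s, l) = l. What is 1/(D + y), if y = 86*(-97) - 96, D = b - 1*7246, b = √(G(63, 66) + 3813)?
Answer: -5228/81994659 - √431/81994659 ≈ -6.4013e-5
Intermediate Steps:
b = 3*√431 (b = √(66 + 3813) = √3879 = 3*√431 ≈ 62.282)
D = -7246 + 3*√431 (D = 3*√431 - 1*7246 = 3*√431 - 7246 = -7246 + 3*√431 ≈ -7183.7)
y = -8438 (y = -8342 - 96 = -8438)
1/(D + y) = 1/((-7246 + 3*√431) - 8438) = 1/(-15684 + 3*√431)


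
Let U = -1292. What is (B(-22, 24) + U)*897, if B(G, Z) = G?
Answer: -1178658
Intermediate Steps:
(B(-22, 24) + U)*897 = (-22 - 1292)*897 = -1314*897 = -1178658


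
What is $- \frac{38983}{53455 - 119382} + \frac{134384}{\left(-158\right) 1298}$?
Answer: $- \frac{216186099}{3380143217} \approx -0.063958$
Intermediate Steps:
$- \frac{38983}{53455 - 119382} + \frac{134384}{\left(-158\right) 1298} = - \frac{38983}{-65927} + \frac{134384}{-205084} = \left(-38983\right) \left(- \frac{1}{65927}\right) + 134384 \left(- \frac{1}{205084}\right) = \frac{38983}{65927} - \frac{33596}{51271} = - \frac{216186099}{3380143217}$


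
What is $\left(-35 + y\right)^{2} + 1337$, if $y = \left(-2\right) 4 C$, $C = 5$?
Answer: $6962$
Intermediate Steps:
$y = -40$ ($y = \left(-2\right) 4 \cdot 5 = \left(-8\right) 5 = -40$)
$\left(-35 + y\right)^{2} + 1337 = \left(-35 - 40\right)^{2} + 1337 = \left(-75\right)^{2} + 1337 = 5625 + 1337 = 6962$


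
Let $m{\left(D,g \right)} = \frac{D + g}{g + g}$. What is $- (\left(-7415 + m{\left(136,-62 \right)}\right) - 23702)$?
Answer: $\frac{1929291}{62} \approx 31118.0$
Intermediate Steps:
$m{\left(D,g \right)} = \frac{D + g}{2 g}$
$- (\left(-7415 + m{\left(136,-62 \right)}\right) - 23702) = - (\left(-7415 + \frac{136 - 62}{2 \left(-62\right)}\right) - 23702) = - (\left(-7415 + \frac{1}{2} \left(- \frac{1}{62}\right) 74\right) - 23702) = - (\left(-7415 - \frac{37}{62}\right) - 23702) = - (- \frac{459767}{62} - 23702) = \left(-1\right) \left(- \frac{1929291}{62}\right) = \frac{1929291}{62}$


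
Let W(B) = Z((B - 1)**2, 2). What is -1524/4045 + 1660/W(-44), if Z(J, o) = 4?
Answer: 1677151/4045 ≈ 414.62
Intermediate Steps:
W(B) = 4
-1524/4045 + 1660/W(-44) = -1524/4045 + 1660/4 = -1524*1/4045 + 1660*(1/4) = -1524/4045 + 415 = 1677151/4045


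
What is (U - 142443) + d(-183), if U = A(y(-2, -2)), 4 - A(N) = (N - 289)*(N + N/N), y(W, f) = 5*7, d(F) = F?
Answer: -133478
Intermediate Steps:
y(W, f) = 35
A(N) = 4 - (1 + N)*(-289 + N) (A(N) = 4 - (N - 289)*(N + N/N) = 4 - (-289 + N)*(N + 1) = 4 - (-289 + N)*(1 + N) = 4 - (1 + N)*(-289 + N))
U = 9148 (U = 293 - 1*35² + 288*35 = 293 - 1*1225 + 10080 = 293 - 1225 + 10080 = 9148)
(U - 142443) + d(-183) = (9148 - 142443) - 183 = -133295 - 183 = -133478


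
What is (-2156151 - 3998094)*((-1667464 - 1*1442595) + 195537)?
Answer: 17936682445890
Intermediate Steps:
(-2156151 - 3998094)*((-1667464 - 1*1442595) + 195537) = -6154245*((-1667464 - 1442595) + 195537) = -6154245*(-3110059 + 195537) = -6154245*(-2914522) = 17936682445890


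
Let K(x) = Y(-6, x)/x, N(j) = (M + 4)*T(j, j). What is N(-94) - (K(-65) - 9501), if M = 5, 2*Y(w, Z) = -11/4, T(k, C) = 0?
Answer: 4940509/520 ≈ 9501.0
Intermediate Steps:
Y(w, Z) = -11/8 (Y(w, Z) = (-11/4)/2 = (-11*¼)/2 = (½)*(-11/4) = -11/8)
N(j) = 0 (N(j) = (5 + 4)*0 = 9*0 = 0)
K(x) = -11/(8*x)
N(-94) - (K(-65) - 9501) = 0 - (-11/8/(-65) - 9501) = 0 - (-11/8*(-1/65) - 9501) = 0 - (11/520 - 9501) = 0 - 1*(-4940509/520) = 0 + 4940509/520 = 4940509/520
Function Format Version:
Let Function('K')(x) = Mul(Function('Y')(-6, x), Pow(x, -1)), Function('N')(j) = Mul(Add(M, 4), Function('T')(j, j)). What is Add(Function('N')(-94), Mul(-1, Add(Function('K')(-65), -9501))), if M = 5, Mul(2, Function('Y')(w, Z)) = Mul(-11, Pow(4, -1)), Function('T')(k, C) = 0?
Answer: Rational(4940509, 520) ≈ 9501.0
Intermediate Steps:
Function('Y')(w, Z) = Rational(-11, 8) (Function('Y')(w, Z) = Mul(Rational(1, 2), Mul(-11, Pow(4, -1))) = Mul(Rational(1, 2), Mul(-11, Rational(1, 4))) = Mul(Rational(1, 2), Rational(-11, 4)) = Rational(-11, 8))
Function('N')(j) = 0 (Function('N')(j) = Mul(Add(5, 4), 0) = Mul(9, 0) = 0)
Function('K')(x) = Mul(Rational(-11, 8), Pow(x, -1))
Add(Function('N')(-94), Mul(-1, Add(Function('K')(-65), -9501))) = Add(0, Mul(-1, Add(Mul(Rational(-11, 8), Pow(-65, -1)), -9501))) = Add(0, Mul(-1, Add(Mul(Rational(-11, 8), Rational(-1, 65)), -9501))) = Add(0, Mul(-1, Add(Rational(11, 520), -9501))) = Add(0, Mul(-1, Rational(-4940509, 520))) = Add(0, Rational(4940509, 520)) = Rational(4940509, 520)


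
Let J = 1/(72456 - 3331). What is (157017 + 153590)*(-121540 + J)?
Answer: -2609549956356893/69125 ≈ -3.7751e+10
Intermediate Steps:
J = 1/69125 ≈ 1.4467e-5
(157017 + 153590)*(-121540 + J) = (157017 + 153590)*(-121540 + 1/69125) = 310607*(-8401452499/69125) = -2609549956356893/69125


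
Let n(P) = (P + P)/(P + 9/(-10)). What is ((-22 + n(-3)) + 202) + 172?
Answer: 4596/13 ≈ 353.54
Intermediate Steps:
n(P) = 2*P/(-9/10 + P) (n(P) = (2*P)/(P + 9*(-⅒)) = (2*P)/(P - 9/10) = (2*P)/(-9/10 + P) = 2*P/(-9/10 + P))
((-22 + n(-3)) + 202) + 172 = ((-22 + 20*(-3)/(-9 + 10*(-3))) + 202) + 172 = ((-22 + 20*(-3)/(-9 - 30)) + 202) + 172 = ((-22 + 20*(-3)/(-39)) + 202) + 172 = ((-22 + 20*(-3)*(-1/39)) + 202) + 172 = ((-22 + 20/13) + 202) + 172 = (-266/13 + 202) + 172 = 2360/13 + 172 = 4596/13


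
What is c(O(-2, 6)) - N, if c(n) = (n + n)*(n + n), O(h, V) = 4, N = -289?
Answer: 353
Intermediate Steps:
c(n) = 4*n² (c(n) = (2*n)*(2*n) = 4*n²)
c(O(-2, 6)) - N = 4*4² - 1*(-289) = 4*16 + 289 = 64 + 289 = 353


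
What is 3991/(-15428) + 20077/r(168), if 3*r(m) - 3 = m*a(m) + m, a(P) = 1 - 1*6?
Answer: -310637949/3440444 ≈ -90.290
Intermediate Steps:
a(P) = -5 (a(P) = 1 - 6 = -5)
r(m) = 1 - 4*m/3 (r(m) = 1 + (m*(-5) + m)/3 = 1 + (-5*m + m)/3 = 1 + (-4*m)/3 = 1 - 4*m/3)
3991/(-15428) + 20077/r(168) = 3991/(-15428) + 20077/(1 - 4/3*168) = 3991*(-1/15428) + 20077/(1 - 224) = -3991/15428 + 20077/(-223) = -3991/15428 + 20077*(-1/223) = -3991/15428 - 20077/223 = -310637949/3440444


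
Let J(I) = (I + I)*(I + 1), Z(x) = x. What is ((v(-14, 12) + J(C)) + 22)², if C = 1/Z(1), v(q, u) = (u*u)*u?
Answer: 3076516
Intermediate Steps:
v(q, u) = u³ (v(q, u) = u²*u = u³)
C = 1 (C = 1/1 = 1)
J(I) = 2*I*(1 + I) (J(I) = (2*I)*(1 + I) = 2*I*(1 + I))
((v(-14, 12) + J(C)) + 22)² = ((12³ + 2*1*(1 + 1)) + 22)² = ((1728 + 2*1*2) + 22)² = ((1728 + 4) + 22)² = (1732 + 22)² = 1754² = 3076516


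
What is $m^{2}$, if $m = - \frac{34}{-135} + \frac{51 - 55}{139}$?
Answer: $\frac{17522596}{352125225} \approx 0.049762$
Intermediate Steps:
$m = \frac{4186}{18765}$ ($m = \left(-34\right) \left(- \frac{1}{135}\right) - \frac{4}{139} = \frac{34}{135} - \frac{4}{139} = \frac{4186}{18765} \approx 0.22307$)
$m^{2} = \left(\frac{4186}{18765}\right)^{2} = \frac{17522596}{352125225}$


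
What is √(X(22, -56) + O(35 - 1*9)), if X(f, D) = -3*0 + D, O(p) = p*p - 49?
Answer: √571 ≈ 23.896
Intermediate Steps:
O(p) = -49 + p² (O(p) = p² - 49 = -49 + p²)
X(f, D) = D (X(f, D) = 0 + D = D)
√(X(22, -56) + O(35 - 1*9)) = √(-56 + (-49 + (35 - 1*9)²)) = √(-56 + (-49 + (35 - 9)²)) = √(-56 + (-49 + 26²)) = √(-56 + (-49 + 676)) = √(-56 + 627) = √571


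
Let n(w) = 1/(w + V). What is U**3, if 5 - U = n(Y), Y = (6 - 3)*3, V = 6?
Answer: 405224/3375 ≈ 120.07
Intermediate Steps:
Y = 9 (Y = 3*3 = 9)
n(w) = 1/(6 + w) (n(w) = 1/(w + 6) = 1/(6 + w))
U = 74/15 (U = 5 - 1/(6 + 9) = 5 - 1/15 = 74/15 ≈ 4.9333)
U**3 = (74/15)**3 = 405224/3375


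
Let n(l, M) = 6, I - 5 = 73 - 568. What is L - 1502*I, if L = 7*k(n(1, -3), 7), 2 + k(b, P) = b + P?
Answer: 736057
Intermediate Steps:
I = -490 (I = 5 + (73 - 568) = 5 - 495 = -490)
k(b, P) = -2 + P + b (k(b, P) = -2 + (b + P) = -2 + (P + b) = -2 + P + b)
L = 77 (L = 7*(-2 + 7 + 6) = 7*11 = 77)
L - 1502*I = 77 - 1502*(-490) = 77 + 735980 = 736057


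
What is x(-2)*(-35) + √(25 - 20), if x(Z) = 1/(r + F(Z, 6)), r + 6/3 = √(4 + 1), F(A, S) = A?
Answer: 140/11 + 46*√5/11 ≈ 22.078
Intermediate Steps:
r = -2 + √5 (r = -2 + √(4 + 1) = -2 + √5 ≈ 0.23607)
x(Z) = 1/(-2 + Z + √5) (x(Z) = 1/((-2 + √5) + Z) = 1/(-2 + Z + √5))
x(-2)*(-35) + √(25 - 20) = -35/(-2 - 2 + √5) + √(25 - 20) = -35/(-4 + √5) + √5 = √5 - 35/(-4 + √5)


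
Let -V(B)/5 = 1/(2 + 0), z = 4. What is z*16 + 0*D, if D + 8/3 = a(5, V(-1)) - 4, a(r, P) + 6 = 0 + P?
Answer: 64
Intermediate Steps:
V(B) = -5/2 (V(B) = -5/(2 + 0) = -5/2)
a(r, P) = -6 + P (a(r, P) = -6 + (0 + P) = -6 + P)
D = -91/6 (D = -8/3 + ((-6 - 5/2) - 4) = -8/3 + (-17/2 - 4) = -8/3 - 25/2 = -91/6 ≈ -15.167)
z*16 + 0*D = 4*16 + 0*(-91/6) = 64 + 0 = 64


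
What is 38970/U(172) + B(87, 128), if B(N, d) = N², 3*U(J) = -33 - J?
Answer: 286947/41 ≈ 6998.7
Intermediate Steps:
U(J) = -11 - J/3 (U(J) = (-33 - J)/3 = -11 - J/3)
38970/U(172) + B(87, 128) = 38970/(-11 - ⅓*172) + 87² = 38970/(-11 - 172/3) + 7569 = 38970/(-205/3) + 7569 = 38970*(-3/205) + 7569 = -23382/41 + 7569 = 286947/41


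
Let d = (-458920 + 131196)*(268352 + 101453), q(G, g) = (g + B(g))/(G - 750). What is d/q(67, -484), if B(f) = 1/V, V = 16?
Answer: -1324407745904960/7743 ≈ -1.7105e+11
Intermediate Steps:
B(f) = 1/16
q(G, g) = (1/16 + g)/(-750 + G) (q(G, g) = (g + 1/16)/(G - 750) = (1/16 + g)/(-750 + G))
d = -121193973820 (d = -327724*369805 = -121193973820)
d/q(67, -484) = -121193973820*(-750 + 67)/(1/16 - 484) = -121193973820/(-7743/16/(-683)) = -121193973820/((-1/683*(-7743/16))) = -121193973820/7743/10928 = -121193973820*10928/7743 = -1324407745904960/7743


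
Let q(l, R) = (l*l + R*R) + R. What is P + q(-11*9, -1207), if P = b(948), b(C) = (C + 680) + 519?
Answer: 1467590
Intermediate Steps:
b(C) = 1199 + C (b(C) = (680 + C) + 519 = 1199 + C)
P = 2147 (P = 1199 + 948 = 2147)
q(l, R) = R + R**2 + l**2 (q(l, R) = (l**2 + R**2) + R = (R**2 + l**2) + R = R + R**2 + l**2)
P + q(-11*9, -1207) = 2147 + (-1207 + (-1207)**2 + (-11*9)**2) = 2147 + (-1207 + 1456849 + (-99)**2) = 2147 + (-1207 + 1456849 + 9801) = 2147 + 1465443 = 1467590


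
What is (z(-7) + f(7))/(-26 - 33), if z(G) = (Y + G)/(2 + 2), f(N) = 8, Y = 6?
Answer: -31/236 ≈ -0.13136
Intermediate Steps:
z(G) = 3/2 + G/4 (z(G) = (6 + G)/(2 + 2) = (6 + G)/4 = (6 + G)*(¼) = 3/2 + G/4)
(z(-7) + f(7))/(-26 - 33) = ((3/2 + (¼)*(-7)) + 8)/(-26 - 33) = ((3/2 - 7/4) + 8)/(-59) = -(-¼ + 8)/59 = -1/59*31/4 = -31/236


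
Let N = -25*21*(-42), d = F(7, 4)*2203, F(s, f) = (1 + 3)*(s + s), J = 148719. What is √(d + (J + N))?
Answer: √294137 ≈ 542.34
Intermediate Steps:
F(s, f) = 8*s (F(s, f) = 4*(2*s) = 8*s)
d = 123368 (d = (8*7)*2203 = 56*2203 = 123368)
N = 22050 (N = -525*(-42) = 22050)
√(d + (J + N)) = √(123368 + (148719 + 22050)) = √(123368 + 170769) = √294137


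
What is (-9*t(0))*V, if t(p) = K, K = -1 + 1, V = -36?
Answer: 0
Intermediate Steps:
K = 0
t(p) = 0
(-9*t(0))*V = -9*0*(-36) = 0*(-36) = 0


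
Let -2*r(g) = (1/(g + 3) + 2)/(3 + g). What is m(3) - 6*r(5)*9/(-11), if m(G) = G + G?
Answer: 3765/704 ≈ 5.3480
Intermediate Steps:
m(G) = 2*G
r(g) = -(2 + 1/(3 + g))/(2*(3 + g)) (r(g) = -(1/(g + 3) + 2)/(2*(3 + g)) = -(1/(3 + g) + 2)/(2*(3 + g)) = -(2 + 1/(3 + g))/(2*(3 + g)))
m(3) - 6*r(5)*9/(-11) = 2*3 - 6*((-7/2 - 1*5)/(3 + 5)**2)*9/(-11) = 6 - 6*((-7/2 - 5)/8**2)*9*(-1/11) = 6 - 6*((1/64)*(-17/2))*(-9)/11 = 6 - 6*(-17/128)*(-9)/11 = 6 - (-51)*(-9)/(64*11) = 6 - 1*459/704 = 6 - 459/704 = 3765/704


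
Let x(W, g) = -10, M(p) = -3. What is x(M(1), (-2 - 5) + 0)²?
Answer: 100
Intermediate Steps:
x(M(1), (-2 - 5) + 0)² = (-10)² = 100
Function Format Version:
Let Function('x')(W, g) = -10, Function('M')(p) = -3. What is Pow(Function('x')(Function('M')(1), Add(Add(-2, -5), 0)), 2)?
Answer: 100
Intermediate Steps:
Pow(Function('x')(Function('M')(1), Add(Add(-2, -5), 0)), 2) = Pow(-10, 2) = 100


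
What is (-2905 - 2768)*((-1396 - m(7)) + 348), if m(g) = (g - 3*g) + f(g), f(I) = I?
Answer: 5905593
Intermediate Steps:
m(g) = -g (m(g) = (g - 3*g) + g = -2*g + g = -g)
(-2905 - 2768)*((-1396 - m(7)) + 348) = (-2905 - 2768)*((-1396 - (-1)*7) + 348) = -5673*((-1396 - 1*(-7)) + 348) = -5673*((-1396 + 7) + 348) = -5673*(-1389 + 348) = -5673*(-1041) = 5905593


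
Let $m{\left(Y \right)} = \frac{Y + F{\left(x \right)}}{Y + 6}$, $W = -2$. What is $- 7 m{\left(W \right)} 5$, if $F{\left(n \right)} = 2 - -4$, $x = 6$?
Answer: $-35$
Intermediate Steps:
$F{\left(n \right)} = 6$ ($F{\left(n \right)} = 2 + 4 = 6$)
$m{\left(Y \right)} = 1$ ($m{\left(Y \right)} = \frac{Y + 6}{Y + 6} = \frac{6 + Y}{6 + Y} = 1$)
$- 7 m{\left(W \right)} 5 = \left(-7\right) 1 \cdot 5 = \left(-7\right) 5 = -35$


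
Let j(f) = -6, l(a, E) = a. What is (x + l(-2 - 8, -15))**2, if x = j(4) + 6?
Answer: 100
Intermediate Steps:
x = 0 (x = -6 + 6 = 0)
(x + l(-2 - 8, -15))**2 = (0 + (-2 - 8))**2 = (0 - 10)**2 = (-10)**2 = 100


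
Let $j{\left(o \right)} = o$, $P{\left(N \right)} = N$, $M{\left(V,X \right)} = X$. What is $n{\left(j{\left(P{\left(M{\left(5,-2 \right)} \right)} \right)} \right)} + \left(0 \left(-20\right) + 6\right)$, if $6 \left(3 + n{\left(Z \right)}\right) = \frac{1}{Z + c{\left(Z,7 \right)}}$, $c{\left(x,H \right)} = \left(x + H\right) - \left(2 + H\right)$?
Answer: $\frac{107}{36} \approx 2.9722$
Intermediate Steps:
$c{\left(x,H \right)} = -2 + x$ ($c{\left(x,H \right)} = \left(H + x\right) - \left(2 + H\right) = -2 + x$)
$n{\left(Z \right)} = -3 + \frac{1}{6 \left(-2 + 2 Z\right)}$ ($n{\left(Z \right)} = -3 + \frac{1}{6 \left(Z + \left(-2 + Z\right)\right)} = -3 + \frac{1}{6 \left(-2 + 2 Z\right)}$)
$n{\left(j{\left(P{\left(M{\left(5,-2 \right)} \right)} \right)} \right)} + \left(0 \left(-20\right) + 6\right) = \frac{37 - -72}{12 \left(-1 - 2\right)} + \left(0 \left(-20\right) + 6\right) = \frac{37 + 72}{12 \left(-3\right)} + \left(0 + 6\right) = \frac{1}{12} \left(- \frac{1}{3}\right) 109 + 6 = - \frac{109}{36} + 6 = \frac{107}{36}$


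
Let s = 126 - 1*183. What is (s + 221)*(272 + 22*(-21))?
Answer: -31160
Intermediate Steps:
s = -57 (s = 126 - 183 = -57)
(s + 221)*(272 + 22*(-21)) = (-57 + 221)*(272 + 22*(-21)) = 164*(272 - 462) = 164*(-190) = -31160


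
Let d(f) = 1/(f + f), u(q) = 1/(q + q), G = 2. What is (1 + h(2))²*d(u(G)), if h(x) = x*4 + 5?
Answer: 392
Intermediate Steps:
h(x) = 5 + 4*x (h(x) = 4*x + 5 = 5 + 4*x)
u(q) = 1/(2*q)
d(f) = 1/(2*f)
(1 + h(2))²*d(u(G)) = (1 + (5 + 4*2))²*(1/(2*(((½)/2)))) = (1 + (5 + 8))²*(1/(2*(((½)*(½))))) = (1 + 13)²*(1/(2*(¼))) = 14²*((½)*4) = 196*2 = 392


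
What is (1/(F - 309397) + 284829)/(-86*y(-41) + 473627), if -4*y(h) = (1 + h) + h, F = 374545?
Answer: 18556039693/30742396554 ≈ 0.60360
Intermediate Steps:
y(h) = -1/4 - h/2 (y(h) = -((1 + h) + h)/4 = -(1 + 2*h)/4 = -1/4 - h/2)
(1/(F - 309397) + 284829)/(-86*y(-41) + 473627) = (1/(374545 - 309397) + 284829)/(-86*(-1/4 - 1/2*(-41)) + 473627) = (1/65148 + 284829)/(-86*(-1/4 + 41/2) + 473627) = (1/65148 + 284829)/(-86*81/4 + 473627) = 18556039693/(65148*(-3483/2 + 473627)) = 18556039693/(65148*(943771/2)) = (18556039693/65148)*(2/943771) = 18556039693/30742396554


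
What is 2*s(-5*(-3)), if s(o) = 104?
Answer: 208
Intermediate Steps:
2*s(-5*(-3)) = 2*104 = 208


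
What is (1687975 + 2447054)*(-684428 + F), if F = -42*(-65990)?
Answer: 8630434047408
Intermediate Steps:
F = 2771580
(1687975 + 2447054)*(-684428 + F) = (1687975 + 2447054)*(-684428 + 2771580) = 4135029*2087152 = 8630434047408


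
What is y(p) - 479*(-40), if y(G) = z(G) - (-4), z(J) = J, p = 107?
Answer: 19271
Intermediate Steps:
y(G) = 4 + G (y(G) = G - (-4) = G - 1*(-4) = G + 4 = 4 + G)
y(p) - 479*(-40) = (4 + 107) - 479*(-40) = 111 - 1*(-19160) = 111 + 19160 = 19271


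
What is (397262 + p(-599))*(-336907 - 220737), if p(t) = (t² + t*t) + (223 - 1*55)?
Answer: -621790904608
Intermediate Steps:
p(t) = 168 + 2*t² (p(t) = (t² + t²) + (223 - 55) = 2*t² + 168 = 168 + 2*t²)
(397262 + p(-599))*(-336907 - 220737) = (397262 + (168 + 2*(-599)²))*(-336907 - 220737) = (397262 + (168 + 2*358801))*(-557644) = (397262 + (168 + 717602))*(-557644) = (397262 + 717770)*(-557644) = 1115032*(-557644) = -621790904608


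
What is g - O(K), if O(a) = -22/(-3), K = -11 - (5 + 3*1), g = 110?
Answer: 308/3 ≈ 102.67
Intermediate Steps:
K = -19 (K = -11 - (5 + 3) = -11 - 1*8 = -11 - 8 = -19)
O(a) = 22/3 (O(a) = -22*(-⅓) = 22/3)
g - O(K) = 110 - 1*22/3 = 110 - 22/3 = 308/3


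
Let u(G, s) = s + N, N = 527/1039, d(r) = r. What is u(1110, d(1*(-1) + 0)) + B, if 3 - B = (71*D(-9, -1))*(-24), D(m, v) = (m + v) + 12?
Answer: 3543517/1039 ≈ 3410.5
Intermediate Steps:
D(m, v) = 12 + m + v
N = 527/1039 (N = 527*(1/1039) = 527/1039 ≈ 0.50722)
u(G, s) = 527/1039 + s (u(G, s) = s + 527/1039 = 527/1039 + s)
B = 3411 (B = 3 - 71*(12 - 9 - 1)*(-24) = 3 - 71*2*(-24) = 3 - 142*(-24) = 3 - 1*(-3408) = 3 + 3408 = 3411)
u(1110, d(1*(-1) + 0)) + B = (527/1039 + (1*(-1) + 0)) + 3411 = (527/1039 + (-1 + 0)) + 3411 = (527/1039 - 1) + 3411 = -512/1039 + 3411 = 3543517/1039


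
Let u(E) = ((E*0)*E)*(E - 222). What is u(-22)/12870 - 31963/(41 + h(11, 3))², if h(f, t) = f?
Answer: -31963/2704 ≈ -11.821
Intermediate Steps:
u(E) = 0 (u(E) = (0*E)*(-222 + E) = 0*(-222 + E) = 0)
u(-22)/12870 - 31963/(41 + h(11, 3))² = 0/12870 - 31963/(41 + 11)² = 0*(1/12870) - 31963/(52²) = 0 - 31963/2704 = -31963/2704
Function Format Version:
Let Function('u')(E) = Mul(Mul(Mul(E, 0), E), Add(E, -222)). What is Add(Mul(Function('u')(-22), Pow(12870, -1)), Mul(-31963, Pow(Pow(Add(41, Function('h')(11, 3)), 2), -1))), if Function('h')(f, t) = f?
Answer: Rational(-31963, 2704) ≈ -11.821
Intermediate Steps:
Function('u')(E) = 0 (Function('u')(E) = Mul(Mul(0, E), Add(-222, E)) = Mul(0, Add(-222, E)) = 0)
Add(Mul(Function('u')(-22), Pow(12870, -1)), Mul(-31963, Pow(Pow(Add(41, Function('h')(11, 3)), 2), -1))) = Add(Mul(0, Pow(12870, -1)), Mul(-31963, Pow(Pow(Add(41, 11), 2), -1))) = Add(Mul(0, Rational(1, 12870)), Mul(-31963, Pow(Pow(52, 2), -1))) = Add(0, Mul(-31963, Pow(2704, -1))) = Add(0, Mul(-31963, Rational(1, 2704))) = Add(0, Rational(-31963, 2704)) = Rational(-31963, 2704)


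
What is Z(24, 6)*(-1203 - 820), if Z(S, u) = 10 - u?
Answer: -8092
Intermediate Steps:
Z(24, 6)*(-1203 - 820) = (10 - 1*6)*(-1203 - 820) = (10 - 6)*(-2023) = 4*(-2023) = -8092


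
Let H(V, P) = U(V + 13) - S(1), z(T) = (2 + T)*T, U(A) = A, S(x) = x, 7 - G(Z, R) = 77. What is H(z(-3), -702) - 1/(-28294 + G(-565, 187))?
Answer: 425461/28364 ≈ 15.000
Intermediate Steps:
G(Z, R) = -70 (G(Z, R) = 7 - 1*77 = 7 - 77 = -70)
z(T) = T*(2 + T)
H(V, P) = 12 + V (H(V, P) = (V + 13) - 1*1 = (13 + V) - 1 = 12 + V)
H(z(-3), -702) - 1/(-28294 + G(-565, 187)) = (12 - 3*(2 - 3)) - 1/(-28294 - 70) = (12 - 3*(-1)) - 1/(-28364) = (12 + 3) - 1*(-1/28364) = 15 + 1/28364 = 425461/28364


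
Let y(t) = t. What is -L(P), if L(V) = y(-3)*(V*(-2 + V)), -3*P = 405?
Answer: 55485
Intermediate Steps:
P = -135 (P = -⅓*405 = -135)
L(V) = -3*V*(-2 + V)
-L(P) = -3*(-135)*(2 - 1*(-135)) = -3*(-135)*(2 + 135) = -3*(-135)*137 = -1*(-55485) = 55485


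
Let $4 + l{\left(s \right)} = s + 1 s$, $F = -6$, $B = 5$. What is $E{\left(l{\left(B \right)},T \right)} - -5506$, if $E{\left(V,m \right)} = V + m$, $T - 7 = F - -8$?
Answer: $5521$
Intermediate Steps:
$T = 9$ ($T = 7 - -2 = 7 + \left(-6 + 8\right) = 7 + 2 = 9$)
$l{\left(s \right)} = -4 + 2 s$ ($l{\left(s \right)} = -4 + \left(s + 1 s\right) = -4 + \left(s + s\right) = -4 + 2 s$)
$E{\left(l{\left(B \right)},T \right)} - -5506 = \left(\left(-4 + 2 \cdot 5\right) + 9\right) - -5506 = \left(\left(-4 + 10\right) + 9\right) + 5506 = \left(6 + 9\right) + 5506 = 15 + 5506 = 5521$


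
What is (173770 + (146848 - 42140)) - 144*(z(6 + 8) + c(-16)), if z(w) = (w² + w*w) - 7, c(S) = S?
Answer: 225342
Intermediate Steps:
z(w) = -7 + 2*w² (z(w) = (w² + w²) - 7 = 2*w² - 7 = -7 + 2*w²)
(173770 + (146848 - 42140)) - 144*(z(6 + 8) + c(-16)) = (173770 + (146848 - 42140)) - 144*((-7 + 2*(6 + 8)²) - 16) = (173770 + 104708) - 144*((-7 + 2*14²) - 16) = 278478 - 144*((-7 + 2*196) - 16) = 278478 - 144*((-7 + 392) - 16) = 278478 - 144*(385 - 16) = 278478 - 144*369 = 278478 - 53136 = 225342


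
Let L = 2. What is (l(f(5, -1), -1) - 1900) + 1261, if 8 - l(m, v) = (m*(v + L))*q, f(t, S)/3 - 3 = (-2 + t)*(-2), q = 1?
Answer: -622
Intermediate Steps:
f(t, S) = 21 - 6*t (f(t, S) = 9 + 3*((-2 + t)*(-2)) = 9 + 3*(4 - 2*t) = 9 + (12 - 6*t) = 21 - 6*t)
l(m, v) = 8 - m*(2 + v) (l(m, v) = 8 - m*(v + 2) = 8 - m*(2 + v))
(l(f(5, -1), -1) - 1900) + 1261 = ((8 - 2*(21 - 6*5) - 1*(21 - 6*5)*(-1)) - 1900) + 1261 = ((8 - 2*(21 - 30) - 1*(21 - 30)*(-1)) - 1900) + 1261 = ((8 - 2*(-9) - 1*(-9)*(-1)) - 1900) + 1261 = ((8 + 18 - 9) - 1900) + 1261 = (17 - 1900) + 1261 = -1883 + 1261 = -622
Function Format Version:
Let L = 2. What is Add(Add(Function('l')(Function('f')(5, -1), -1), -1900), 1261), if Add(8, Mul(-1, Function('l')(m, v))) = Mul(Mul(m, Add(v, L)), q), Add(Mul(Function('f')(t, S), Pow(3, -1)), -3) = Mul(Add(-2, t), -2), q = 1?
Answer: -622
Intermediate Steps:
Function('f')(t, S) = Add(21, Mul(-6, t)) (Function('f')(t, S) = Add(9, Mul(3, Mul(Add(-2, t), -2))) = Add(9, Mul(3, Add(4, Mul(-2, t)))) = Add(9, Add(12, Mul(-6, t))) = Add(21, Mul(-6, t)))
Function('l')(m, v) = Add(8, Mul(-1, m, Add(2, v))) (Function('l')(m, v) = Add(8, Mul(-1, Mul(Mul(m, Add(v, 2)), 1))) = Add(8, Mul(-1, Mul(Mul(m, Add(2, v)), 1))) = Add(8, Mul(-1, Mul(m, Add(2, v)))) = Add(8, Mul(-1, m, Add(2, v))))
Add(Add(Function('l')(Function('f')(5, -1), -1), -1900), 1261) = Add(Add(Add(8, Mul(-2, Add(21, Mul(-6, 5))), Mul(-1, Add(21, Mul(-6, 5)), -1)), -1900), 1261) = Add(Add(Add(8, Mul(-2, Add(21, -30)), Mul(-1, Add(21, -30), -1)), -1900), 1261) = Add(Add(Add(8, Mul(-2, -9), Mul(-1, -9, -1)), -1900), 1261) = Add(Add(Add(8, 18, -9), -1900), 1261) = Add(Add(17, -1900), 1261) = Add(-1883, 1261) = -622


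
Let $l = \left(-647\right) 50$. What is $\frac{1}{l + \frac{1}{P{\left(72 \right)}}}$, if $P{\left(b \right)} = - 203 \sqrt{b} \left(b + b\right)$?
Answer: $- \frac{1990324282060800}{64386990524666879999} + \frac{175392 \sqrt{2}}{64386990524666879999} \approx -3.0912 \cdot 10^{-5}$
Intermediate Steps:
$P{\left(b \right)} = - 406 b^{\frac{3}{2}}$ ($P{\left(b \right)} = - 203 \sqrt{b} 2 b = - 406 b^{\frac{3}{2}}$)
$l = -32350$
$\frac{1}{l + \frac{1}{P{\left(72 \right)}}} = \frac{1}{-32350 + \frac{1}{\left(-406\right) 72^{\frac{3}{2}}}} = \frac{1}{-32350 + \frac{1}{\left(-406\right) 432 \sqrt{2}}} = \frac{1}{-32350 + \frac{1}{\left(-175392\right) \sqrt{2}}} = \frac{1}{-32350 - \frac{\sqrt{2}}{350784}}$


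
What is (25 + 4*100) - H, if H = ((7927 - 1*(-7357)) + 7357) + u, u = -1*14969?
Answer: -7247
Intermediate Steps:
u = -14969
H = 7672 (H = ((7927 - 1*(-7357)) + 7357) - 14969 = ((7927 + 7357) + 7357) - 14969 = (15284 + 7357) - 14969 = 22641 - 14969 = 7672)
(25 + 4*100) - H = (25 + 4*100) - 1*7672 = (25 + 400) - 7672 = 425 - 7672 = -7247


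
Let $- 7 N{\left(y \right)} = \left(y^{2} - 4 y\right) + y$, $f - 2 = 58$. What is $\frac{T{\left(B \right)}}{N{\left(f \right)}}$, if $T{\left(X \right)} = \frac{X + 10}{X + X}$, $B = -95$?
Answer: $- \frac{119}{129960} \approx -0.00091567$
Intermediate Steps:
$f = 60$ ($f = 2 + 58 = 60$)
$N{\left(y \right)} = - \frac{y^{2}}{7} + \frac{3 y}{7}$ ($N{\left(y \right)} = - \frac{\left(y^{2} - 4 y\right) + y}{7} = - \frac{y^{2} - 3 y}{7} = - \frac{y^{2}}{7} + \frac{3 y}{7}$)
$T{\left(X \right)} = \frac{10 + X}{2 X}$
$\frac{T{\left(B \right)}}{N{\left(f \right)}} = \frac{\frac{1}{2} \frac{1}{-95} \left(10 - 95\right)}{\frac{1}{7} \cdot 60 \left(3 - 60\right)} = \frac{\frac{1}{2} \left(- \frac{1}{95}\right) \left(-85\right)}{\frac{1}{7} \cdot 60 \left(3 - 60\right)} = \frac{17}{38 \cdot \frac{1}{7} \cdot 60 \left(-57\right)} = \frac{17}{38 \left(- \frac{3420}{7}\right)} = \frac{17}{38} \left(- \frac{7}{3420}\right) = - \frac{119}{129960}$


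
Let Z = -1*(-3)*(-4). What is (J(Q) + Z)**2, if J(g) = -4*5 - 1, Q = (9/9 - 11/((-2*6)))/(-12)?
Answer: 1089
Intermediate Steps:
Z = -12 (Z = 3*(-4) = -12)
Q = -23/144 (Q = (9*(1/9) - 11/(-12))*(-1/12) = (1 - 11*(-1/12))*(-1/12) = (1 + 11/12)*(-1/12) = (23/12)*(-1/12) = -23/144 ≈ -0.15972)
J(g) = -21 (J(g) = -20 - 1 = -21)
(J(Q) + Z)**2 = (-21 - 12)**2 = (-33)**2 = 1089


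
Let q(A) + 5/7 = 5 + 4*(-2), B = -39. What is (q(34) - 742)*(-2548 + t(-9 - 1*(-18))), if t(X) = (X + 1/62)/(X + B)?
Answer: 412365993/217 ≈ 1.9003e+6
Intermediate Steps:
t(X) = (1/62 + X)/(-39 + X) (t(X) = (X + 1/62)/(X - 39) = (X + 1/62)/(-39 + X) = (1/62 + X)/(-39 + X))
q(A) = -26/7 (q(A) = -5/7 + (5 + 4*(-2)) = -5/7 + (5 - 8) = -5/7 - 3 = -26/7)
(q(34) - 742)*(-2548 + t(-9 - 1*(-18))) = (-26/7 - 742)*(-2548 + (1/62 + (-9 - 1*(-18)))/(-39 + (-9 - 1*(-18)))) = -5220*(-2548 + (1/62 + (-9 + 18))/(-39 + (-9 + 18)))/7 = -5220*(-2548 + (1/62 + 9)/(-39 + 9))/7 = -5220*(-2548 + (559/62)/(-30))/7 = -5220*(-2548 - 1/30*559/62)/7 = -5220*(-2548 - 559/1860)/7 = -5220/7*(-4739839/1860) = 412365993/217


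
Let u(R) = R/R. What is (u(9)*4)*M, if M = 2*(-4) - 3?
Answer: -44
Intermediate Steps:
M = -11 (M = -8 - 3 = -11)
u(R) = 1
(u(9)*4)*M = (1*4)*(-11) = 4*(-11) = -44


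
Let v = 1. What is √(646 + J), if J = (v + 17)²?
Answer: √970 ≈ 31.145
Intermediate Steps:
J = 324 (J = (1 + 17)² = 18² = 324)
√(646 + J) = √(646 + 324) = √970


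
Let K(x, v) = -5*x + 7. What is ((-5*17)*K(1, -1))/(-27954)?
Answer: 85/13977 ≈ 0.0060814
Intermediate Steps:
K(x, v) = 7 - 5*x
((-5*17)*K(1, -1))/(-27954) = ((-5*17)*(7 - 5*1))/(-27954) = -85*(7 - 5)*(-1/27954) = -85*2*(-1/27954) = -170*(-1/27954) = 85/13977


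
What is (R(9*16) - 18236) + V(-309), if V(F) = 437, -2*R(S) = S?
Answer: -17871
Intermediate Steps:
R(S) = -S/2
(R(9*16) - 18236) + V(-309) = (-9*16/2 - 18236) + 437 = (-½*144 - 18236) + 437 = (-72 - 18236) + 437 = -18308 + 437 = -17871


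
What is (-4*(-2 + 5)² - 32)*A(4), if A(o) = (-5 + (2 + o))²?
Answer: -68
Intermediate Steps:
A(o) = (-3 + o)²
(-4*(-2 + 5)² - 32)*A(4) = (-4*(-2 + 5)² - 32)*(-3 + 4)² = (-4*3² - 32)*1² = (-4*9 - 32)*1 = (-36 - 32)*1 = -68*1 = -68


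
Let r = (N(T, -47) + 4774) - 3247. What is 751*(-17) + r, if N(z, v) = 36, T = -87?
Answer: -11204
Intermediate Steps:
r = 1563 (r = (36 + 4774) - 3247 = 4810 - 3247 = 1563)
751*(-17) + r = 751*(-17) + 1563 = -12767 + 1563 = -11204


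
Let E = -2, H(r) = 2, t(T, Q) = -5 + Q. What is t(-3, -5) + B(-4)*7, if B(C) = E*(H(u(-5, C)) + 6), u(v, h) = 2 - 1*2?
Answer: -122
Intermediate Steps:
u(v, h) = 0 (u(v, h) = 2 - 2 = 0)
B(C) = -16 (B(C) = -2*(2 + 6) = -2*8 = -16)
t(-3, -5) + B(-4)*7 = (-5 - 5) - 16*7 = -10 - 112 = -122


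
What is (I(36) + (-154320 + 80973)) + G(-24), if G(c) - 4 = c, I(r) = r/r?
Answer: -73366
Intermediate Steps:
I(r) = 1
G(c) = 4 + c
(I(36) + (-154320 + 80973)) + G(-24) = (1 + (-154320 + 80973)) + (4 - 24) = (1 - 73347) - 20 = -73346 - 20 = -73366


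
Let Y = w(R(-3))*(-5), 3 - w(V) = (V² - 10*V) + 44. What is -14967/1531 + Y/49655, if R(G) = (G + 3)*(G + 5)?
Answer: -148574506/15204361 ≈ -9.7718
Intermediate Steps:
R(G) = (3 + G)*(5 + G)
w(V) = -41 - V² + 10*V (w(V) = 3 - ((V² - 10*V) + 44) = 3 - (44 + V² - 10*V) = 3 + (-44 - V² + 10*V) = -41 - V² + 10*V)
Y = 205 (Y = (-41 - (15 + (-3)² + 8*(-3))² + 10*(15 + (-3)² + 8*(-3)))*(-5) = (-41 - (15 + 9 - 24)² + 10*(15 + 9 - 24))*(-5) = (-41 - 1*0² + 10*0)*(-5) = (-41 - 1*0 + 0)*(-5) = (-41 + 0 + 0)*(-5) = -41*(-5) = 205)
-14967/1531 + Y/49655 = -14967/1531 + 205/49655 = -14967*1/1531 + 205*(1/49655) = -14967/1531 + 41/9931 = -148574506/15204361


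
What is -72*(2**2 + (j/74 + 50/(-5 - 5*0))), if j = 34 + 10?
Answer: 14400/37 ≈ 389.19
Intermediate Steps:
j = 44
-72*(2**2 + (j/74 + 50/(-5 - 5*0))) = -72*(2**2 + (44/74 + 50/(-5 - 5*0))) = -72*(4 + (44*(1/74) + 50/(-5 + 0))) = -72*(4 + (22/37 + 50/(-5))) = -72*(4 + (22/37 + 50*(-1/5))) = -72*(4 + (22/37 - 10)) = -72*(4 - 348/37) = -72*(-200/37) = 14400/37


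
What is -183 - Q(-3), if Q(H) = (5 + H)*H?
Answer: -177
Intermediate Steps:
Q(H) = H*(5 + H)
-183 - Q(-3) = -183 - (-3)*(5 - 3) = -183 - (-3)*2 = -183 - 1*(-6) = -183 + 6 = -177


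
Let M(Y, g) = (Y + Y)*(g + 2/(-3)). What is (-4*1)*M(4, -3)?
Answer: 352/3 ≈ 117.33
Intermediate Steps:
M(Y, g) = 2*Y*(-2/3 + g) (M(Y, g) = (2*Y)*(g + 2*(-1/3)) = (2*Y)*(g - 2/3) = (2*Y)*(-2/3 + g) = 2*Y*(-2/3 + g))
(-4*1)*M(4, -3) = (-4*1)*((2/3)*4*(-2 + 3*(-3))) = -8*4*(-2 - 9)/3 = -8*4*(-11)/3 = -4*(-88/3) = 352/3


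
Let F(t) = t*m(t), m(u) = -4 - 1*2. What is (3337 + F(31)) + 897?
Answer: 4048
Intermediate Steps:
m(u) = -6 (m(u) = -4 - 2 = -6)
F(t) = -6*t (F(t) = t*(-6) = -6*t)
(3337 + F(31)) + 897 = (3337 - 6*31) + 897 = (3337 - 186) + 897 = 3151 + 897 = 4048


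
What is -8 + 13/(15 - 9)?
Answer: -35/6 ≈ -5.8333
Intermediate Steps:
-8 + 13/(15 - 9) = -8 + 13/6 = -35/6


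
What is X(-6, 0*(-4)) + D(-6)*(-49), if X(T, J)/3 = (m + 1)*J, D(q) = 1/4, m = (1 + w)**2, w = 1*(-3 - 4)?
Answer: -49/4 ≈ -12.250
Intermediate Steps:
w = -7 (w = 1*(-7) = -7)
m = 36 (m = (1 - 7)**2 = (-6)**2 = 36)
D(q) = 1/4
X(T, J) = 111*J (X(T, J) = 3*((36 + 1)*J) = 3*(37*J) = 111*J)
X(-6, 0*(-4)) + D(-6)*(-49) = 111*(0*(-4)) + (1/4)*(-49) = 111*0 - 49/4 = 0 - 49/4 = -49/4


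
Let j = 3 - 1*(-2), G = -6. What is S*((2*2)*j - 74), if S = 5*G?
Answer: 1620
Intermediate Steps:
S = -30 (S = 5*(-6) = -30)
j = 5 (j = 3 + 2 = 5)
S*((2*2)*j - 74) = -30*((2*2)*5 - 74) = -30*(4*5 - 74) = -30*(20 - 74) = -30*(-54) = 1620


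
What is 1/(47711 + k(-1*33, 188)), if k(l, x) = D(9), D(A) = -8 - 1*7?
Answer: 1/47696 ≈ 2.0966e-5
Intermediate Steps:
D(A) = -15 (D(A) = -8 - 7 = -15)
k(l, x) = -15
1/(47711 + k(-1*33, 188)) = 1/(47711 - 15) = 1/47696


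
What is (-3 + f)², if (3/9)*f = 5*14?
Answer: 42849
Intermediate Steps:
f = 210 (f = 3*(5*14) = 3*70 = 210)
(-3 + f)² = (-3 + 210)² = 207² = 42849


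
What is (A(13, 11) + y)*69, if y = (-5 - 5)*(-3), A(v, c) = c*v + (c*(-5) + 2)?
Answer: 8280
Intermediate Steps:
A(v, c) = 2 - 5*c + c*v (A(v, c) = c*v + (-5*c + 2) = c*v + (2 - 5*c) = 2 - 5*c + c*v)
y = 30 (y = -10*(-3) = 30)
(A(13, 11) + y)*69 = ((2 - 5*11 + 11*13) + 30)*69 = ((2 - 55 + 143) + 30)*69 = (90 + 30)*69 = 120*69 = 8280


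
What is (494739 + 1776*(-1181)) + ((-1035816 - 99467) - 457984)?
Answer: -3195984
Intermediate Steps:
(494739 + 1776*(-1181)) + ((-1035816 - 99467) - 457984) = (494739 - 2097456) + (-1135283 - 457984) = -1602717 - 1593267 = -3195984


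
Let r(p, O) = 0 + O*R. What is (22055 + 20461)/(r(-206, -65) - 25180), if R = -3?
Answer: -42516/24985 ≈ -1.7017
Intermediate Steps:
r(p, O) = -3*O (r(p, O) = 0 + O*(-3) = 0 - 3*O = -3*O)
(22055 + 20461)/(r(-206, -65) - 25180) = (22055 + 20461)/(-3*(-65) - 25180) = 42516/(195 - 25180) = 42516/(-24985) = 42516*(-1/24985) = -42516/24985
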